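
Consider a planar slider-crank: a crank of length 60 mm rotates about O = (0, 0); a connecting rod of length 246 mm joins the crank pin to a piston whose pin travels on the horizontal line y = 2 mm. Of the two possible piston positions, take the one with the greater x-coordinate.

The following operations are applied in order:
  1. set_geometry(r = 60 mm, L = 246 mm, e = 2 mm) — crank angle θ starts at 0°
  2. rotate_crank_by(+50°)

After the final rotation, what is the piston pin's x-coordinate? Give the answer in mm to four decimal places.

280.6071

set_geometry: r = 60 mm, L = 246 mm, e = 2 mm; θ ← 0°
rotate_crank_by(+50°): θ ← 0° +50° = 50°
crank pin P = (r cos θ, r sin θ) = (38.567257, 45.962667)
h = r sin θ − e = 45.962667 − 2 = 43.962667
x = r cos θ + √(L² − h²) = 38.567257 + √(60516.0 − 1932.7161) = 38.567257 + 242.039840 = 280.607096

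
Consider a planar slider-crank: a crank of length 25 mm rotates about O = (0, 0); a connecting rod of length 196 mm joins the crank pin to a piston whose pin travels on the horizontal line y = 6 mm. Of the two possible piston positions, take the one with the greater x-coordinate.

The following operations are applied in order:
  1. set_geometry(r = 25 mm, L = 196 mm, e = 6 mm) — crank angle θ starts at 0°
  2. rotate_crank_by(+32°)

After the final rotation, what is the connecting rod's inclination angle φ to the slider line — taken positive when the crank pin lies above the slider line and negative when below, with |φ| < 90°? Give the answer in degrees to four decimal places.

set_geometry: r = 25 mm, L = 196 mm, e = 6 mm; θ ← 0°
rotate_crank_by(+32°): θ ← 0° +32° = 32°
crank pin P = (r cos θ, r sin θ) = (21.201202, 13.247982)
h = r sin θ − e = 13.247982 − 6 = 7.247982
sin φ = h / L = 7.247982 / 196 = 0.03697950
φ = arcsin(0.03697950) = 2.119252°

2.1193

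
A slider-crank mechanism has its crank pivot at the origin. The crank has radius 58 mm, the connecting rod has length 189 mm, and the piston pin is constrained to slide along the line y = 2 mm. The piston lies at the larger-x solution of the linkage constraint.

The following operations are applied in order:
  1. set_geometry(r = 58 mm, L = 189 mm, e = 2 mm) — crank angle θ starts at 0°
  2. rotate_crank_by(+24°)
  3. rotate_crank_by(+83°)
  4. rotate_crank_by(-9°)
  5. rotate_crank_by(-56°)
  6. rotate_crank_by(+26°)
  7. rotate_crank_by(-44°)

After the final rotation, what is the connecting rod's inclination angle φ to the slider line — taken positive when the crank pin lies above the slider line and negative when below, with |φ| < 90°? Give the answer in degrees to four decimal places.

6.5596

set_geometry: r = 58 mm, L = 189 mm, e = 2 mm; θ ← 0°
rotate_crank_by(+24°): θ ← 0° +24° = 24°
rotate_crank_by(+83°): θ ← 24° +83° = 107°
rotate_crank_by(-9°): θ ← 107° -9° = 98°
rotate_crank_by(-56°): θ ← 98° -56° = 42°
rotate_crank_by(+26°): θ ← 42° +26° = 68°
rotate_crank_by(-44°): θ ← 68° -44° = 24°
crank pin P = (r cos θ, r sin θ) = (52.985637, 23.590725)
h = r sin θ − e = 23.590725 − 2 = 21.590725
sin φ = h / L = 21.590725 / 189 = 0.11423664
φ = arcsin(0.11423664) = 6.559598°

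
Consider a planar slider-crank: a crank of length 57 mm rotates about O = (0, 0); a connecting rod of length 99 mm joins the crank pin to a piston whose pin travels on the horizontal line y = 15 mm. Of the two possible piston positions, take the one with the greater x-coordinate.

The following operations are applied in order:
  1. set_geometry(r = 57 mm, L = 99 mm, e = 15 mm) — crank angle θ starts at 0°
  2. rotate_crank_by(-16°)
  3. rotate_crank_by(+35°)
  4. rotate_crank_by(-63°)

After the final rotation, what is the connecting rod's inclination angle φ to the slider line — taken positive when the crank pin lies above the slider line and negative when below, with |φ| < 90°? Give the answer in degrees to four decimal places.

-33.4679

set_geometry: r = 57 mm, L = 99 mm, e = 15 mm; θ ← 0°
rotate_crank_by(-16°): θ ← 0° -16° = -16°
rotate_crank_by(+35°): θ ← -16° +35° = 19°
rotate_crank_by(-63°): θ ← 19° -63° = -44°
crank pin P = (r cos θ, r sin θ) = (41.002369, -39.595527)
h = r sin θ − e = -39.595527 − 15 = -54.595527
sin φ = h / L = -54.595527 / 99 = -0.55146997
φ = arcsin(-0.55146997) = -33.467918°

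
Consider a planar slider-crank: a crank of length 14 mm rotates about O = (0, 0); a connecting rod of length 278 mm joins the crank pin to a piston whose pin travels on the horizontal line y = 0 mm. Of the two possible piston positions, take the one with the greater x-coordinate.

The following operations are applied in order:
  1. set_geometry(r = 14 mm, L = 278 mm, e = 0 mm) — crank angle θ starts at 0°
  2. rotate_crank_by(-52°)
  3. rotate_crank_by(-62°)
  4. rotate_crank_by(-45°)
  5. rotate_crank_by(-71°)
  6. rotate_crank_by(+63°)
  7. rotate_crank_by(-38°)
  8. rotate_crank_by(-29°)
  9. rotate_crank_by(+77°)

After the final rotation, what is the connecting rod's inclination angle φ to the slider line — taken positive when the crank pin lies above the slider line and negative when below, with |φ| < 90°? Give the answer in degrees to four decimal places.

set_geometry: r = 14 mm, L = 278 mm, e = 0 mm; θ ← 0°
rotate_crank_by(-52°): θ ← 0° -52° = -52°
rotate_crank_by(-62°): θ ← -52° -62° = -114°
rotate_crank_by(-45°): θ ← -114° -45° = -159°
rotate_crank_by(-71°): θ ← -159° -71° = -230°
rotate_crank_by(+63°): θ ← -230° +63° = -167°
rotate_crank_by(-38°): θ ← -167° -38° = -205°
rotate_crank_by(-29°): θ ← -205° -29° = -234°
rotate_crank_by(+77°): θ ← -234° +77° = -157°
crank pin P = (r cos θ, r sin θ) = (-12.887068, -5.470236)
h = r sin θ − e = -5.470236 − 0 = -5.470236
sin φ = h / L = -5.470236 / 278 = -0.01967711
φ = arcsin(-0.01967711) = -1.127488°

-1.1275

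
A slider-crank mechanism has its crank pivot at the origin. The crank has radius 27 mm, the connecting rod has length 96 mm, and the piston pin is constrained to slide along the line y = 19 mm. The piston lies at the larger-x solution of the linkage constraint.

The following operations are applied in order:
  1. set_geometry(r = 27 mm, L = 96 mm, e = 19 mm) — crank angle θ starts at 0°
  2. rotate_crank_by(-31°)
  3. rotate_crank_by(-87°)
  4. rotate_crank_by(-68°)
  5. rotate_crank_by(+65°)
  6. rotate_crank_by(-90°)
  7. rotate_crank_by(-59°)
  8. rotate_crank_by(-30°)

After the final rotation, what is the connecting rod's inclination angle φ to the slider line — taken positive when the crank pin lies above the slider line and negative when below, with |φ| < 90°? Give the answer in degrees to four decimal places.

set_geometry: r = 27 mm, L = 96 mm, e = 19 mm; θ ← 0°
rotate_crank_by(-31°): θ ← 0° -31° = -31°
rotate_crank_by(-87°): θ ← -31° -87° = -118°
rotate_crank_by(-68°): θ ← -118° -68° = -186°
rotate_crank_by(+65°): θ ← -186° +65° = -121°
rotate_crank_by(-90°): θ ← -121° -90° = -211°
rotate_crank_by(-59°): θ ← -211° -59° = -270°
rotate_crank_by(-30°): θ ← -270° -30° = -300°
crank pin P = (r cos θ, r sin θ) = (13.500000, 23.382686)
h = r sin θ − e = 23.382686 − 19 = 4.382686
sin φ = h / L = 4.382686 / 96 = 0.04565298
φ = arcsin(0.04565298) = 2.616632°

2.6166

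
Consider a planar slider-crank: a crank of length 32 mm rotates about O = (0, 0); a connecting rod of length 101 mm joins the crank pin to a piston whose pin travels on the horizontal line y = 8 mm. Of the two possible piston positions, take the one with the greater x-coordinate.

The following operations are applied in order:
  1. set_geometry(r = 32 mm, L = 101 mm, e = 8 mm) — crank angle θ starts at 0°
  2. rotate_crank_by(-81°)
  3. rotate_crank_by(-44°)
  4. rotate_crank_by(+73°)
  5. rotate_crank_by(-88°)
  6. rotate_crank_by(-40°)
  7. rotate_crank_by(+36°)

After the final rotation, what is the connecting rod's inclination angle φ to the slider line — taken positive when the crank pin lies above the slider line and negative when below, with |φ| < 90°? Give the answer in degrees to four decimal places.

-15.3929

set_geometry: r = 32 mm, L = 101 mm, e = 8 mm; θ ← 0°
rotate_crank_by(-81°): θ ← 0° -81° = -81°
rotate_crank_by(-44°): θ ← -81° -44° = -125°
rotate_crank_by(+73°): θ ← -125° +73° = -52°
rotate_crank_by(-88°): θ ← -52° -88° = -140°
rotate_crank_by(-40°): θ ← -140° -40° = -180°
rotate_crank_by(+36°): θ ← -180° +36° = -144°
crank pin P = (r cos θ, r sin θ) = (-25.888544, -18.809128)
h = r sin θ − e = -18.809128 − 8 = -26.809128
sin φ = h / L = -26.809128 / 101 = -0.26543691
φ = arcsin(-0.26543691) = -15.392916°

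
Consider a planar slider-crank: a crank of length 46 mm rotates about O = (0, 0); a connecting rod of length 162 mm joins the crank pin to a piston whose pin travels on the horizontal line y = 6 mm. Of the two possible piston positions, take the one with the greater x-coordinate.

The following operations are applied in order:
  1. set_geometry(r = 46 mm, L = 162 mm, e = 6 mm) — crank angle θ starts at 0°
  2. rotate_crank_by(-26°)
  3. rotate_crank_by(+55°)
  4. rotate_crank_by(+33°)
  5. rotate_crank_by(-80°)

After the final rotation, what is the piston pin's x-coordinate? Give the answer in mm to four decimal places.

set_geometry: r = 46 mm, L = 162 mm, e = 6 mm; θ ← 0°
rotate_crank_by(-26°): θ ← 0° -26° = -26°
rotate_crank_by(+55°): θ ← -26° +55° = 29°
rotate_crank_by(+33°): θ ← 29° +33° = 62°
rotate_crank_by(-80°): θ ← 62° -80° = -18°
crank pin P = (r cos θ, r sin θ) = (43.748600, -14.214782)
h = r sin θ − e = -14.214782 − 6 = -20.214782
x = r cos θ + √(L² − h²) = 43.748600 + √(26244.0 − 408.6374) = 43.748600 + 160.733825 = 204.482425

204.4824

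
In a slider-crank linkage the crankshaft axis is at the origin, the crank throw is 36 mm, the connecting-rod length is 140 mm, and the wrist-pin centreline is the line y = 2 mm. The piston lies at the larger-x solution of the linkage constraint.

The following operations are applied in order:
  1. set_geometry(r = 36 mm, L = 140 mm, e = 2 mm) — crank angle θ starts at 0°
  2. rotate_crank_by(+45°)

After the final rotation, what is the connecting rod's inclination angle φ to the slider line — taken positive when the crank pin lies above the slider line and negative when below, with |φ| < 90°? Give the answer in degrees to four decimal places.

9.6449

set_geometry: r = 36 mm, L = 140 mm, e = 2 mm; θ ← 0°
rotate_crank_by(+45°): θ ← 0° +45° = 45°
crank pin P = (r cos θ, r sin θ) = (25.455844, 25.455844)
h = r sin θ − e = 25.455844 − 2 = 23.455844
sin φ = h / L = 23.455844 / 140 = 0.16754174
φ = arcsin(0.16754174) = 9.644921°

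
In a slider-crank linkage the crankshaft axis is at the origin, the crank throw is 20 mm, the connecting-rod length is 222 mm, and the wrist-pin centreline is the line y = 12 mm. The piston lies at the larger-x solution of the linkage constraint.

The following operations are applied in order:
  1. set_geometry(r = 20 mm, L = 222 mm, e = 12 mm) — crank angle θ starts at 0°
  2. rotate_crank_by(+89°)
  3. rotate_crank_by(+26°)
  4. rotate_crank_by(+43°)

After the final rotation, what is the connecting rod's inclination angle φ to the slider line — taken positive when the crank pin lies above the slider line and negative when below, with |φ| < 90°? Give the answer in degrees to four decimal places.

set_geometry: r = 20 mm, L = 222 mm, e = 12 mm; θ ← 0°
rotate_crank_by(+89°): θ ← 0° +89° = 89°
rotate_crank_by(+26°): θ ← 89° +26° = 115°
rotate_crank_by(+43°): θ ← 115° +43° = 158°
crank pin P = (r cos θ, r sin θ) = (-18.543677, 7.492132)
h = r sin θ − e = 7.492132 − 12 = -4.507868
sin φ = h / L = -4.507868 / 222 = -0.02030571
φ = arcsin(-0.02030571) = -1.163512°

-1.1635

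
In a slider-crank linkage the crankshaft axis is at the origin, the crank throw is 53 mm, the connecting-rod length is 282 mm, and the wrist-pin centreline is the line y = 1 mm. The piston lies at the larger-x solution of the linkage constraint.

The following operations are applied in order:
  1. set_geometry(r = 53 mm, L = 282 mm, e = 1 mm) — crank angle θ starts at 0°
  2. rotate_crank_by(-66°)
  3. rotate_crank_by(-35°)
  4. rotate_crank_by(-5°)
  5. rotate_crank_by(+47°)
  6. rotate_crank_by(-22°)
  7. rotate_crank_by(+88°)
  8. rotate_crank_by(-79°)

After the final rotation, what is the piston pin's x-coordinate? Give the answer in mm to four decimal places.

293.6529

set_geometry: r = 53 mm, L = 282 mm, e = 1 mm; θ ← 0°
rotate_crank_by(-66°): θ ← 0° -66° = -66°
rotate_crank_by(-35°): θ ← -66° -35° = -101°
rotate_crank_by(-5°): θ ← -101° -5° = -106°
rotate_crank_by(+47°): θ ← -106° +47° = -59°
rotate_crank_by(-22°): θ ← -59° -22° = -81°
rotate_crank_by(+88°): θ ← -81° +88° = 7°
rotate_crank_by(-79°): θ ← 7° -79° = -72°
crank pin P = (r cos θ, r sin θ) = (16.377901, -50.405995)
h = r sin θ − e = -50.405995 − 1 = -51.405995
x = r cos θ + √(L² − h²) = 16.377901 + √(79524.0 − 2642.5764) = 16.377901 + 277.274996 = 293.652897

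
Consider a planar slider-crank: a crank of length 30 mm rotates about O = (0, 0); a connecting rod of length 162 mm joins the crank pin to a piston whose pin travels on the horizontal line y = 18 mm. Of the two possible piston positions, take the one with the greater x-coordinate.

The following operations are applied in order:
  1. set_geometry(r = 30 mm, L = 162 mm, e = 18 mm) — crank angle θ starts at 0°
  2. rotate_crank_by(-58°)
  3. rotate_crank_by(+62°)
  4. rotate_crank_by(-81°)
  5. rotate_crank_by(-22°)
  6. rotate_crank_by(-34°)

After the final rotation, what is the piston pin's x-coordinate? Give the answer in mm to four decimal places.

136.5392

set_geometry: r = 30 mm, L = 162 mm, e = 18 mm; θ ← 0°
rotate_crank_by(-58°): θ ← 0° -58° = -58°
rotate_crank_by(+62°): θ ← -58° +62° = 4°
rotate_crank_by(-81°): θ ← 4° -81° = -77°
rotate_crank_by(-22°): θ ← -77° -22° = -99°
rotate_crank_by(-34°): θ ← -99° -34° = -133°
crank pin P = (r cos θ, r sin θ) = (-20.459951, -21.940611)
h = r sin θ − e = -21.940611 − 18 = -39.940611
x = r cos θ + √(L² − h²) = -20.459951 + √(26244.0 − 1595.2524) = -20.459951 + 156.999196 = 136.539245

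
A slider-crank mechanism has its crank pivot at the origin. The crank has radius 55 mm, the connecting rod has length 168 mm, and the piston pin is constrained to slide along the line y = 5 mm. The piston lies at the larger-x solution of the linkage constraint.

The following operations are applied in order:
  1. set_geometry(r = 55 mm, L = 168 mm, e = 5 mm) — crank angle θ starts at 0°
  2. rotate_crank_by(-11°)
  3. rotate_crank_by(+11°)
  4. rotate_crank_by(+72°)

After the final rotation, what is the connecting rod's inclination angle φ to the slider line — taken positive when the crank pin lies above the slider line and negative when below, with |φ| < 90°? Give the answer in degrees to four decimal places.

set_geometry: r = 55 mm, L = 168 mm, e = 5 mm; θ ← 0°
rotate_crank_by(-11°): θ ← 0° -11° = -11°
rotate_crank_by(+11°): θ ← -11° +11° = 0°
rotate_crank_by(+72°): θ ← 0° +72° = 72°
crank pin P = (r cos θ, r sin θ) = (16.995935, 52.308108)
h = r sin θ − e = 52.308108 − 5 = 47.308108
sin φ = h / L = 47.308108 / 168 = 0.28159588
φ = arcsin(0.28159588) = 16.355475°

16.3555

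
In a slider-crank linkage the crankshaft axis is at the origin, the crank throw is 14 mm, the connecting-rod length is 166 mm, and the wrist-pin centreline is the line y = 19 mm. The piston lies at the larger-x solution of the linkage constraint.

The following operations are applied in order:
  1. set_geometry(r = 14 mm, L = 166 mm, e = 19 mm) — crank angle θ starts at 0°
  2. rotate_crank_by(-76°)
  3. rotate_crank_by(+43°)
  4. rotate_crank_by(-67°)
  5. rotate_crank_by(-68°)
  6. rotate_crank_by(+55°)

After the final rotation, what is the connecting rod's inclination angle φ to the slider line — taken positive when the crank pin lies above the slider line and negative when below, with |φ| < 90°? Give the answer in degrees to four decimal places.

-11.0748

set_geometry: r = 14 mm, L = 166 mm, e = 19 mm; θ ← 0°
rotate_crank_by(-76°): θ ← 0° -76° = -76°
rotate_crank_by(+43°): θ ← -76° +43° = -33°
rotate_crank_by(-67°): θ ← -33° -67° = -100°
rotate_crank_by(-68°): θ ← -100° -68° = -168°
rotate_crank_by(+55°): θ ← -168° +55° = -113°
crank pin P = (r cos θ, r sin θ) = (-5.470236, -12.887068)
h = r sin θ − e = -12.887068 − 19 = -31.887068
sin φ = h / L = -31.887068 / 166 = -0.19209077
φ = arcsin(-0.19209077) = -11.074824°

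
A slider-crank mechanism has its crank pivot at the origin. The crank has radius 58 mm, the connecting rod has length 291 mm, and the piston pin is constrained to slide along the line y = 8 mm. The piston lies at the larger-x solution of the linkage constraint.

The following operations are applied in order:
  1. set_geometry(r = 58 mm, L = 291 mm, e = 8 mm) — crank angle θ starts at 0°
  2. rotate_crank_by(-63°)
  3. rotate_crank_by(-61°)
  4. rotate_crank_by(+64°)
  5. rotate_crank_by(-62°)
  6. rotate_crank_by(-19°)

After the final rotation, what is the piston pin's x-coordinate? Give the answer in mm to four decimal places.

set_geometry: r = 58 mm, L = 291 mm, e = 8 mm; θ ← 0°
rotate_crank_by(-63°): θ ← 0° -63° = -63°
rotate_crank_by(-61°): θ ← -63° -61° = -124°
rotate_crank_by(+64°): θ ← -124° +64° = -60°
rotate_crank_by(-62°): θ ← -60° -62° = -122°
rotate_crank_by(-19°): θ ← -122° -19° = -141°
crank pin P = (r cos θ, r sin θ) = (-45.074466, -36.500583)
h = r sin θ − e = -36.500583 − 8 = -44.500583
x = r cos θ + √(L² − h²) = -45.074466 + √(84681.0 − 1980.3019) = -45.074466 + 287.577291 = 242.502825

242.5028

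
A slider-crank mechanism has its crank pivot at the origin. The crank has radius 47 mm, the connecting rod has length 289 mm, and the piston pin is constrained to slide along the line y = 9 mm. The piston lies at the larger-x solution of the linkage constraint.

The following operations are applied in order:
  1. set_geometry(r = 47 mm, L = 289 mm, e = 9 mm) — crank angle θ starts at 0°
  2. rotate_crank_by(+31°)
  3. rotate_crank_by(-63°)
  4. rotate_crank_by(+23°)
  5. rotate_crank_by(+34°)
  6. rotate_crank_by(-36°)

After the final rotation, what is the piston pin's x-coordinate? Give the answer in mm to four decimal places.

set_geometry: r = 47 mm, L = 289 mm, e = 9 mm; θ ← 0°
rotate_crank_by(+31°): θ ← 0° +31° = 31°
rotate_crank_by(-63°): θ ← 31° -63° = -32°
rotate_crank_by(+23°): θ ← -32° +23° = -9°
rotate_crank_by(+34°): θ ← -9° +34° = 25°
rotate_crank_by(-36°): θ ← 25° -36° = -11°
crank pin P = (r cos θ, r sin θ) = (46.136478, -8.968023)
h = r sin θ − e = -8.968023 − 9 = -17.968023
x = r cos θ + √(L² − h²) = 46.136478 + √(83521.0 − 322.8498) = 46.136478 + 288.440895 = 334.577373

334.5774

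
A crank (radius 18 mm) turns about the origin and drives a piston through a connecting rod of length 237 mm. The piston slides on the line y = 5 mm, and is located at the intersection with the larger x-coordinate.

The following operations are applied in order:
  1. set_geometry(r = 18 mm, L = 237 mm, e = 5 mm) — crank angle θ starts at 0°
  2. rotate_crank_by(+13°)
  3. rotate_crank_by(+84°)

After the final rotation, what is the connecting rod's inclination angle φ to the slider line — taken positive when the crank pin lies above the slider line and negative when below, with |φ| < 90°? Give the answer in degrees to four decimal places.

3.1119

set_geometry: r = 18 mm, L = 237 mm, e = 5 mm; θ ← 0°
rotate_crank_by(+13°): θ ← 0° +13° = 13°
rotate_crank_by(+84°): θ ← 13° +84° = 97°
crank pin P = (r cos θ, r sin θ) = (-2.193648, 17.865831)
h = r sin θ − e = 17.865831 − 5 = 12.865831
sin φ = h / L = 12.865831 / 237 = 0.05428621
φ = arcsin(0.05428621) = 3.111900°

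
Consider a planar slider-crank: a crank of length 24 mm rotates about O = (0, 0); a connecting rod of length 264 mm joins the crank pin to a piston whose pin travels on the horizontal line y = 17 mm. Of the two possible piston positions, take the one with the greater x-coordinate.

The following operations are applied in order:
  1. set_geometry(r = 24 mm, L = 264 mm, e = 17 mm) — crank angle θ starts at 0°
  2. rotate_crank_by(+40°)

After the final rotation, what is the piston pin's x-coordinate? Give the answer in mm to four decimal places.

282.3804

set_geometry: r = 24 mm, L = 264 mm, e = 17 mm; θ ← 0°
rotate_crank_by(+40°): θ ← 0° +40° = 40°
crank pin P = (r cos θ, r sin θ) = (18.385067, 15.426903)
h = r sin θ − e = 15.426903 − 17 = -1.573097
x = r cos θ + √(L² − h²) = 18.385067 + √(69696.0 − 2.4746) = 18.385067 + 263.995313 = 282.380380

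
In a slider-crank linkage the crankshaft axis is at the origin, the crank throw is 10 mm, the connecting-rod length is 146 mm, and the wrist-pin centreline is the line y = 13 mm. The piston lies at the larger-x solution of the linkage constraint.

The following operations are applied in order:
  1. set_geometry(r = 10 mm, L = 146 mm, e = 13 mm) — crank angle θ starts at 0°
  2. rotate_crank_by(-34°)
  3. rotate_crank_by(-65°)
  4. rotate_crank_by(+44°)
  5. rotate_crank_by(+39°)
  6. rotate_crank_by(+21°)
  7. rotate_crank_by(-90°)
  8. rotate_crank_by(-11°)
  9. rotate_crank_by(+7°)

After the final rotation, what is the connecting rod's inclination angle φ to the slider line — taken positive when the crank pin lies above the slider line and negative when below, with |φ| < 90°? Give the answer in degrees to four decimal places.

-9.0632

set_geometry: r = 10 mm, L = 146 mm, e = 13 mm; θ ← 0°
rotate_crank_by(-34°): θ ← 0° -34° = -34°
rotate_crank_by(-65°): θ ← -34° -65° = -99°
rotate_crank_by(+44°): θ ← -99° +44° = -55°
rotate_crank_by(+39°): θ ← -55° +39° = -16°
rotate_crank_by(+21°): θ ← -16° +21° = 5°
rotate_crank_by(-90°): θ ← 5° -90° = -85°
rotate_crank_by(-11°): θ ← -85° -11° = -96°
rotate_crank_by(+7°): θ ← -96° +7° = -89°
crank pin P = (r cos θ, r sin θ) = (0.174524, -9.998477)
h = r sin θ − e = -9.998477 − 13 = -22.998477
sin φ = h / L = -22.998477 / 146 = -0.15752381
φ = arcsin(-0.15752381) = -9.063199°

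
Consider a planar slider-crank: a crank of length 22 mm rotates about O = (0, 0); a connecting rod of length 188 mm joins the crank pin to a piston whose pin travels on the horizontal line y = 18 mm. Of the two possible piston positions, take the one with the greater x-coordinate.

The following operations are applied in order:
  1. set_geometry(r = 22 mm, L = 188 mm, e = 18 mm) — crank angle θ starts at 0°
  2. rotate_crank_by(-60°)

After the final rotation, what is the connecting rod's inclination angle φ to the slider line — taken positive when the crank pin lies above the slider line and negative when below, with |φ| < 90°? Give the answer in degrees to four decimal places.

-11.3667

set_geometry: r = 22 mm, L = 188 mm, e = 18 mm; θ ← 0°
rotate_crank_by(-60°): θ ← 0° -60° = -60°
crank pin P = (r cos θ, r sin θ) = (11.000000, -19.052559)
h = r sin θ − e = -19.052559 − 18 = -37.052559
sin φ = h / L = -37.052559 / 188 = -0.19708808
φ = arcsin(-0.19708808) = -11.366729°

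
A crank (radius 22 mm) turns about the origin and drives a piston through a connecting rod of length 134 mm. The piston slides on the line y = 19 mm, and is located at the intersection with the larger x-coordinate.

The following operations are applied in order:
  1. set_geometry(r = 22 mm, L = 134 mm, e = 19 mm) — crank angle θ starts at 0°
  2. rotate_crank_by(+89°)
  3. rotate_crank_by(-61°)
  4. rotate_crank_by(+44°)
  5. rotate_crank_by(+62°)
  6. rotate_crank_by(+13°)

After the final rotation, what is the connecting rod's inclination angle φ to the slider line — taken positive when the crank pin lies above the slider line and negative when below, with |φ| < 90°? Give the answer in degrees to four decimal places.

set_geometry: r = 22 mm, L = 134 mm, e = 19 mm; θ ← 0°
rotate_crank_by(+89°): θ ← 0° +89° = 89°
rotate_crank_by(-61°): θ ← 89° -61° = 28°
rotate_crank_by(+44°): θ ← 28° +44° = 72°
rotate_crank_by(+62°): θ ← 72° +62° = 134°
rotate_crank_by(+13°): θ ← 134° +13° = 147°
crank pin P = (r cos θ, r sin θ) = (-18.450752, 11.982059)
h = r sin θ − e = 11.982059 − 19 = -7.017941
sin φ = h / L = -7.017941 / 134 = -0.05237270
φ = arcsin(-0.05237270) = -3.002108°

-3.0021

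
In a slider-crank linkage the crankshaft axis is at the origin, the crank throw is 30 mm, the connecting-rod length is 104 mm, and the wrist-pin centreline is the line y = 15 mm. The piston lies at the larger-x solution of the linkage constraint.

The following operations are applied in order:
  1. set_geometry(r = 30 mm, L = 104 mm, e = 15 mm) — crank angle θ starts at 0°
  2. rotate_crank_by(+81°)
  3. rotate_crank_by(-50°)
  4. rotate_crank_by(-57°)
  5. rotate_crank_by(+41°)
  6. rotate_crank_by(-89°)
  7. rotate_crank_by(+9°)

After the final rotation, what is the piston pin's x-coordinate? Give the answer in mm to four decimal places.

107.7368

set_geometry: r = 30 mm, L = 104 mm, e = 15 mm; θ ← 0°
rotate_crank_by(+81°): θ ← 0° +81° = 81°
rotate_crank_by(-50°): θ ← 81° -50° = 31°
rotate_crank_by(-57°): θ ← 31° -57° = -26°
rotate_crank_by(+41°): θ ← -26° +41° = 15°
rotate_crank_by(-89°): θ ← 15° -89° = -74°
rotate_crank_by(+9°): θ ← -74° +9° = -65°
crank pin P = (r cos θ, r sin θ) = (12.678548, -27.189234)
h = r sin θ − e = -27.189234 − 15 = -42.189234
x = r cos θ + √(L² − h²) = 12.678548 + √(10816.0 − 1779.9314) = 12.678548 + 95.058238 = 107.736786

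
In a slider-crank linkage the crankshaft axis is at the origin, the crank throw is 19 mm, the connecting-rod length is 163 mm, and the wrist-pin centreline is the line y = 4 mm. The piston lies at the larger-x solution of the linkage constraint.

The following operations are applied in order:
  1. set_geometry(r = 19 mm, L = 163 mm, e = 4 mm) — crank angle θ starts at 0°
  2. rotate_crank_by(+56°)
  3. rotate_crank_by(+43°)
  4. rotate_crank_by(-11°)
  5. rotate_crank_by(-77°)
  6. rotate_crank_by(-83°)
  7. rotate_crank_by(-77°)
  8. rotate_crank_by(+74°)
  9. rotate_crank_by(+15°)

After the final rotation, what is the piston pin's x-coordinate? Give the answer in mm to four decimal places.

171.2115

set_geometry: r = 19 mm, L = 163 mm, e = 4 mm; θ ← 0°
rotate_crank_by(+56°): θ ← 0° +56° = 56°
rotate_crank_by(+43°): θ ← 56° +43° = 99°
rotate_crank_by(-11°): θ ← 99° -11° = 88°
rotate_crank_by(-77°): θ ← 88° -77° = 11°
rotate_crank_by(-83°): θ ← 11° -83° = -72°
rotate_crank_by(-77°): θ ← -72° -77° = -149°
rotate_crank_by(+74°): θ ← -149° +74° = -75°
rotate_crank_by(+15°): θ ← -75° +15° = -60°
crank pin P = (r cos θ, r sin θ) = (9.500000, -16.454483)
h = r sin θ − e = -16.454483 − 4 = -20.454483
x = r cos θ + √(L² − h²) = 9.500000 + √(26569.0 − 418.3859) = 9.500000 + 161.711515 = 171.211515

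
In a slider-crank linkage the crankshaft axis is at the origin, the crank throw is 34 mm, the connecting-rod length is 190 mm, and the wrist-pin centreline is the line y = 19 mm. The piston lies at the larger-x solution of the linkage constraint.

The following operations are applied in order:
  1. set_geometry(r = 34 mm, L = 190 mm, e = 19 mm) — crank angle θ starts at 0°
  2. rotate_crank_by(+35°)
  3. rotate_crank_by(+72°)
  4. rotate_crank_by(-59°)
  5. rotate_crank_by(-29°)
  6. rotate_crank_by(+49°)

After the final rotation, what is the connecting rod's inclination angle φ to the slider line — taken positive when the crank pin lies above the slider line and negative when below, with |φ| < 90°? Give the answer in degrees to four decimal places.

set_geometry: r = 34 mm, L = 190 mm, e = 19 mm; θ ← 0°
rotate_crank_by(+35°): θ ← 0° +35° = 35°
rotate_crank_by(+72°): θ ← 35° +72° = 107°
rotate_crank_by(-59°): θ ← 107° -59° = 48°
rotate_crank_by(-29°): θ ← 48° -29° = 19°
rotate_crank_by(+49°): θ ← 19° +49° = 68°
crank pin P = (r cos θ, r sin θ) = (12.736624, 31.524251)
h = r sin θ − e = 31.524251 − 19 = 12.524251
sin φ = h / L = 12.524251 / 190 = 0.06591711
φ = arcsin(0.06591711) = 3.779513°

3.7795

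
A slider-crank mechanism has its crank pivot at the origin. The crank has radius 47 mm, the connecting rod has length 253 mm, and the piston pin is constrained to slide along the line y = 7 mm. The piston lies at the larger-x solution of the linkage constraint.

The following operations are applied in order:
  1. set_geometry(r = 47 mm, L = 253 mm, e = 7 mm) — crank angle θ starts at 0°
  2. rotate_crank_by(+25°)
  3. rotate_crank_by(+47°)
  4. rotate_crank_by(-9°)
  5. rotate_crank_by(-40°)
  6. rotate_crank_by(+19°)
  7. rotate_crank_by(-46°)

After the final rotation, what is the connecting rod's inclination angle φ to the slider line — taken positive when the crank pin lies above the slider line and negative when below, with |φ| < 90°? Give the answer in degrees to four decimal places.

set_geometry: r = 47 mm, L = 253 mm, e = 7 mm; θ ← 0°
rotate_crank_by(+25°): θ ← 0° +25° = 25°
rotate_crank_by(+47°): θ ← 25° +47° = 72°
rotate_crank_by(-9°): θ ← 72° -9° = 63°
rotate_crank_by(-40°): θ ← 63° -40° = 23°
rotate_crank_by(+19°): θ ← 23° +19° = 42°
rotate_crank_by(-46°): θ ← 42° -46° = -4°
crank pin P = (r cos θ, r sin θ) = (46.885510, -3.278554)
h = r sin θ − e = -3.278554 − 7 = -10.278554
sin φ = h / L = -10.278554 / 253 = -0.04062670
φ = arcsin(-0.04062670) = -2.328379°

-2.3284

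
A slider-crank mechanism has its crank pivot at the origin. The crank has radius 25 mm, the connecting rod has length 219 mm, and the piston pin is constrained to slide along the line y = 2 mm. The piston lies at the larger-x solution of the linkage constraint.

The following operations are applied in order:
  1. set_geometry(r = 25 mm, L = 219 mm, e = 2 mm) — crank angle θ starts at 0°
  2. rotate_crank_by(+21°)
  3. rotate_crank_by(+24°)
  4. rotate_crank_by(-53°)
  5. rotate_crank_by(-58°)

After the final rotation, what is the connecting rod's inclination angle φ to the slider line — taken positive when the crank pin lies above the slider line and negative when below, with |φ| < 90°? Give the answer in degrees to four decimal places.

-6.5124

set_geometry: r = 25 mm, L = 219 mm, e = 2 mm; θ ← 0°
rotate_crank_by(+21°): θ ← 0° +21° = 21°
rotate_crank_by(+24°): θ ← 21° +24° = 45°
rotate_crank_by(-53°): θ ← 45° -53° = -8°
rotate_crank_by(-58°): θ ← -8° -58° = -66°
crank pin P = (r cos θ, r sin θ) = (10.168416, -22.838636)
h = r sin θ − e = -22.838636 − 2 = -24.838636
sin φ = h / L = -24.838636 / 219 = -0.11341843
φ = arcsin(-0.11341843) = -6.512411°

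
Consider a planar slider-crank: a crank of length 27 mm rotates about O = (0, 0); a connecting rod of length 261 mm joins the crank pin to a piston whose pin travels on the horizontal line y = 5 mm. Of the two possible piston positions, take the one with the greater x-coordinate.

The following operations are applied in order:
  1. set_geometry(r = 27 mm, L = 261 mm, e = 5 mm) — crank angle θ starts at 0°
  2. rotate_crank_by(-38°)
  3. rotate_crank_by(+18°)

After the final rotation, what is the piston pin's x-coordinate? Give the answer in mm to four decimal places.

set_geometry: r = 27 mm, L = 261 mm, e = 5 mm; θ ← 0°
rotate_crank_by(-38°): θ ← 0° -38° = -38°
rotate_crank_by(+18°): θ ← -38° +18° = -20°
crank pin P = (r cos θ, r sin θ) = (25.371701, -9.234544)
h = r sin θ − e = -9.234544 − 5 = -14.234544
x = r cos θ + √(L² − h²) = 25.371701 + √(68121.0 − 202.6222) = 25.371701 + 260.611546 = 285.983246

285.9832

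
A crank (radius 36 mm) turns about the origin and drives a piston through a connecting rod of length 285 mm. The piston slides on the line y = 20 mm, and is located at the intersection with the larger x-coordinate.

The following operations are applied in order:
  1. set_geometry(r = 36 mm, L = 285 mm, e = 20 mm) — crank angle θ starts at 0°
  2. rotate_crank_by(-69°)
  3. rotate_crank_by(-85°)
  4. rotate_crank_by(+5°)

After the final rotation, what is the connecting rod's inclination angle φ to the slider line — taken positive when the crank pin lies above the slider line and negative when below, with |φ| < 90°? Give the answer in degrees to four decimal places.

-7.7721

set_geometry: r = 36 mm, L = 285 mm, e = 20 mm; θ ← 0°
rotate_crank_by(-69°): θ ← 0° -69° = -69°
rotate_crank_by(-85°): θ ← -69° -85° = -154°
rotate_crank_by(+5°): θ ← -154° +5° = -149°
crank pin P = (r cos θ, r sin θ) = (-30.858023, -18.541371)
h = r sin θ − e = -18.541371 − 20 = -38.541371
sin φ = h / L = -38.541371 / 285 = -0.13523288
φ = arcsin(-0.13523288) = -7.772086°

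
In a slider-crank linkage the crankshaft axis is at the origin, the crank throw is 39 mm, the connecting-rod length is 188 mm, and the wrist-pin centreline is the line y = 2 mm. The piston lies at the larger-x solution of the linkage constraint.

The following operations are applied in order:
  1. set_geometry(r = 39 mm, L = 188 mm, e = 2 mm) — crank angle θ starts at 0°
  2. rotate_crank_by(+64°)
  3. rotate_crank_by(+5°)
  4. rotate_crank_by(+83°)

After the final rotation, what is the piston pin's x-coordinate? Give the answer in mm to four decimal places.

set_geometry: r = 39 mm, L = 188 mm, e = 2 mm; θ ← 0°
rotate_crank_by(+64°): θ ← 0° +64° = 64°
rotate_crank_by(+5°): θ ← 64° +5° = 69°
rotate_crank_by(+83°): θ ← 69° +83° = 152°
crank pin P = (r cos θ, r sin θ) = (-34.434956, 18.309391)
h = r sin θ − e = 18.309391 − 2 = 16.309391
x = r cos θ + √(L² − h²) = -34.434956 + √(35344.0 − 265.9962) = -34.434956 + 187.291227 = 152.856271

152.8563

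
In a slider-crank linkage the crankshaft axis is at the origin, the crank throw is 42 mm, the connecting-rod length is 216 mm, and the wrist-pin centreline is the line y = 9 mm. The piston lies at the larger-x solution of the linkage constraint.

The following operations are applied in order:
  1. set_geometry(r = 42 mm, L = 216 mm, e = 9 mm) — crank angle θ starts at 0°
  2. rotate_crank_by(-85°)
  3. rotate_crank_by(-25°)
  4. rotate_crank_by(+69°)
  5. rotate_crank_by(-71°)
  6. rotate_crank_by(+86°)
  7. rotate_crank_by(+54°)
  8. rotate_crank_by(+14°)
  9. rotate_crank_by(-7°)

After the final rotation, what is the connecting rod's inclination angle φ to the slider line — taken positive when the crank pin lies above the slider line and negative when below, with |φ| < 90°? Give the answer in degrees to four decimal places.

set_geometry: r = 42 mm, L = 216 mm, e = 9 mm; θ ← 0°
rotate_crank_by(-85°): θ ← 0° -85° = -85°
rotate_crank_by(-25°): θ ← -85° -25° = -110°
rotate_crank_by(+69°): θ ← -110° +69° = -41°
rotate_crank_by(-71°): θ ← -41° -71° = -112°
rotate_crank_by(+86°): θ ← -112° +86° = -26°
rotate_crank_by(+54°): θ ← -26° +54° = 28°
rotate_crank_by(+14°): θ ← 28° +14° = 42°
rotate_crank_by(-7°): θ ← 42° -7° = 35°
crank pin P = (r cos θ, r sin θ) = (34.404386, 24.090210)
h = r sin θ − e = 24.090210 − 9 = 15.090210
sin φ = h / L = 15.090210 / 216 = 0.06986208
φ = arcsin(0.06986208) = 4.006066°

4.0061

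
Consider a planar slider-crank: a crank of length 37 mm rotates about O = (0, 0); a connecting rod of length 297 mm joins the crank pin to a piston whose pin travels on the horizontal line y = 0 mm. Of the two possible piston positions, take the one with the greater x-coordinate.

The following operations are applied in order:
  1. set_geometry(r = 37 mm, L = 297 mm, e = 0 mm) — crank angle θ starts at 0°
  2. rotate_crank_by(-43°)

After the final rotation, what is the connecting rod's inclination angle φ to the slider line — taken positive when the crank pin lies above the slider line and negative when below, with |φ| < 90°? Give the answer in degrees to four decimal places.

-4.8739

set_geometry: r = 37 mm, L = 297 mm, e = 0 mm; θ ← 0°
rotate_crank_by(-43°): θ ← 0° -43° = -43°
crank pin P = (r cos θ, r sin θ) = (27.060087, -25.233939)
h = r sin θ − e = -25.233939 − 0 = -25.233939
sin φ = h / L = -25.233939 / 297 = -0.08496276
φ = arcsin(-0.08496276) = -4.873883°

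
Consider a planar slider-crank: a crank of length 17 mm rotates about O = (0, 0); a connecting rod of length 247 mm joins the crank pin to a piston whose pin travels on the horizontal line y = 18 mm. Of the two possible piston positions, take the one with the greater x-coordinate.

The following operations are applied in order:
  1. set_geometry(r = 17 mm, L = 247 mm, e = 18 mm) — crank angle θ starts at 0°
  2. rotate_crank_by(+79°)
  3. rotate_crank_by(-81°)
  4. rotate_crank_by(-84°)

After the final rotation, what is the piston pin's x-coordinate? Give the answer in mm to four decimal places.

245.6995

set_geometry: r = 17 mm, L = 247 mm, e = 18 mm; θ ← 0°
rotate_crank_by(+79°): θ ← 0° +79° = 79°
rotate_crank_by(-81°): θ ← 79° -81° = -2°
rotate_crank_by(-84°): θ ← -2° -84° = -86°
crank pin P = (r cos θ, r sin θ) = (1.185860, -16.958589)
h = r sin θ − e = -16.958589 − 18 = -34.958589
x = r cos θ + √(L² − h²) = 1.185860 + √(61009.0 − 1222.1029) = 1.185860 + 244.513593 = 245.699453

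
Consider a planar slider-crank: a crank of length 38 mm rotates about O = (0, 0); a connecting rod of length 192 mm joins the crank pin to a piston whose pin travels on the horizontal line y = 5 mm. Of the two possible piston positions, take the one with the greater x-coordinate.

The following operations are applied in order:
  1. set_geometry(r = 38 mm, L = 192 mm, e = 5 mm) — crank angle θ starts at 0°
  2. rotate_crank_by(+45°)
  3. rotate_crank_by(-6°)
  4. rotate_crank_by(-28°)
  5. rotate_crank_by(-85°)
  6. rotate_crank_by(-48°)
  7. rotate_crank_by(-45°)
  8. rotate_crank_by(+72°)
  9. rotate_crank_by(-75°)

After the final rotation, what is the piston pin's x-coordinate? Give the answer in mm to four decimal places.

154.2267

set_geometry: r = 38 mm, L = 192 mm, e = 5 mm; θ ← 0°
rotate_crank_by(+45°): θ ← 0° +45° = 45°
rotate_crank_by(-6°): θ ← 45° -6° = 39°
rotate_crank_by(-28°): θ ← 39° -28° = 11°
rotate_crank_by(-85°): θ ← 11° -85° = -74°
rotate_crank_by(-48°): θ ← -74° -48° = -122°
rotate_crank_by(-45°): θ ← -122° -45° = -167°
rotate_crank_by(+72°): θ ← -167° +72° = -95°
rotate_crank_by(-75°): θ ← -95° -75° = -170°
crank pin P = (r cos θ, r sin θ) = (-37.422695, -6.598631)
h = r sin θ − e = -6.598631 − 5 = -11.598631
x = r cos θ + √(L² − h²) = -37.422695 + √(36864.0 − 134.5282) = -37.422695 + 191.649346 = 154.226651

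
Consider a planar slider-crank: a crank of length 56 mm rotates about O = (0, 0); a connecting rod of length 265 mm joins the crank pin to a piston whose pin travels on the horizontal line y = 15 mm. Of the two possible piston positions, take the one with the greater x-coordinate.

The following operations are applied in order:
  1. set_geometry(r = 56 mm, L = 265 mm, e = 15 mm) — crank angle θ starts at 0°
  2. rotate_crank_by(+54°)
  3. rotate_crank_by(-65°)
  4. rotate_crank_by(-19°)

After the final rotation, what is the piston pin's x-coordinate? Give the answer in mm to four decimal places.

set_geometry: r = 56 mm, L = 265 mm, e = 15 mm; θ ← 0°
rotate_crank_by(+54°): θ ← 0° +54° = 54°
rotate_crank_by(-65°): θ ← 54° -65° = -11°
rotate_crank_by(-19°): θ ← -11° -19° = -30°
crank pin P = (r cos θ, r sin θ) = (48.497423, -28.000000)
h = r sin θ − e = -28.000000 − 15 = -43.000000
x = r cos θ + √(L² − h²) = 48.497423 + √(70225.0 − 1849.0000) = 48.497423 + 261.488049 = 309.985472

309.9855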